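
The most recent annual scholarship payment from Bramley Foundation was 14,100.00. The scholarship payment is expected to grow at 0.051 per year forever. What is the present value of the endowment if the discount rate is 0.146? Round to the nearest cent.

155990.53

D₁ = D₀ × (1 + g) = 14,100.00 × 1.051 = 14,819.1000
Growing perpetuity: P = D₁ / (r − g) = 14,819.1000 / (0.146 − 0.051) = 155,990.53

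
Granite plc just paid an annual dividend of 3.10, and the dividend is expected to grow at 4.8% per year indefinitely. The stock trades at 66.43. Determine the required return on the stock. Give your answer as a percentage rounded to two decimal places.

D₁ = 3.10 × 1.048 = 3.2488
P = D₁/(r − g) ⇒ r = D₁/P + g = 3.2488/66.43 + 0.048 = 0.048906 + 0.048 = 0.096906

9.69%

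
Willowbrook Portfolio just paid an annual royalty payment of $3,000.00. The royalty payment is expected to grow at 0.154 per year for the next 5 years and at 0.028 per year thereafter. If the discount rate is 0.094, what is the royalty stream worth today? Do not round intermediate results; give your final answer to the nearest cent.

D_1 = 3462.00000
D_2 = 3995.14800
D_3 = 4610.40079
D_4 = 5320.40251
D_5 = 6139.74450
Terminal value at year 5: TV = D_5×(1+g_2)/(r−g_2) = 6311.65735/0.066 = 95631.17193
P_0 = D_1/(1+r)^1 + D_2/(1+r)^2 + D_3/(1+r)^3 + D_4/(1+r)^4 + D_5/(1+r)^5 + TV/(1+r)^5
    = 3164.53382 + 3338.09143 + 3521.16775 + 3714.28481 + 3917.99330 + 61025.71380 = 78681.78491

$78681.78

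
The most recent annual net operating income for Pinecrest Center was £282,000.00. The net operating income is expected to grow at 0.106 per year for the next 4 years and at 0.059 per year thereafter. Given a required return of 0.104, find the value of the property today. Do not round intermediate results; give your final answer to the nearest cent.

£7817738.65

D_1 = 311892.00000
D_2 = 344952.55200
D_3 = 381517.52251
D_4 = 421958.37990
Terminal value at year 4: TV = D_4×(1+g_2)/(r−g_2) = 446853.92431/0.045 = 9930087.20694
P_0 = D_1/(1+r)^1 + D_2/(1+r)^2 + D_3/(1+r)^3 + D_4/(1+r)^4 + TV/(1+r)^4
    = 282510.86957 + 283022.66462 + 283535.38684 + 284049.03790 + 6684620.69192 = 7817738.65084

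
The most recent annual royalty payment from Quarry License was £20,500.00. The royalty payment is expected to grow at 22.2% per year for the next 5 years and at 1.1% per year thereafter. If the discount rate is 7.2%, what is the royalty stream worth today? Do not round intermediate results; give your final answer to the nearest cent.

D_1 = 25051.00000
D_2 = 30612.32200
D_3 = 37408.25748
D_4 = 45712.89065
D_5 = 55861.15237
Terminal value at year 5: TV = D_5×(1+g_2)/(r−g_2) = 56475.62504/0.061 = 925829.91877
P_0 = D_1/(1+r)^1 + D_2/(1+r)^2 + D_3/(1+r)^3 + D_4/(1+r)^4 + D_5/(1+r)^5 + TV/(1+r)^5
    = 23368.47015 + 26638.31205 + 30365.68781 + 34614.61801 + 39458.08135 + 653969.18427 = 808414.35363

£808414.35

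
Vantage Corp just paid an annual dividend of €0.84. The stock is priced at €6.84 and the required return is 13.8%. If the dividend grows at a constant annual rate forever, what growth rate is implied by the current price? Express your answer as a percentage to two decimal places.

P = D₀(1+g)/(r−g) ⇒ P(r−g) = D₀(1+g) ⇒ g(P+D₀) = P·r − D₀
g = (P·r − D₀)/(P + D₀) = (€6.84×0.138 − €0.84) / (€6.84 + €0.84) = 0.013531

1.35%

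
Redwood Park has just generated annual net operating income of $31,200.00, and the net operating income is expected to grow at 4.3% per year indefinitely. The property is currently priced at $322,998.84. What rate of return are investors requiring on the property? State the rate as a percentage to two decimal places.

14.37%

D₁ = $31,200.00 × 1.043 = $32,541.6000
P = D₁/(r − g) ⇒ r = D₁/P + g = $32,541.6000/$322,998.84 + 0.043 = 0.100748 + 0.043 = 0.143748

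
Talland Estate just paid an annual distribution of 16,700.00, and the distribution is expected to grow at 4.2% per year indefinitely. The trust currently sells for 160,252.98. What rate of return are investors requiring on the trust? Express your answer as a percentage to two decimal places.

D₁ = 16,700.00 × 1.042 = 17,401.4000
P = D₁/(r − g) ⇒ r = D₁/P + g = 17,401.4000/160,252.98 + 0.042 = 0.108587 + 0.042 = 0.150587

15.06%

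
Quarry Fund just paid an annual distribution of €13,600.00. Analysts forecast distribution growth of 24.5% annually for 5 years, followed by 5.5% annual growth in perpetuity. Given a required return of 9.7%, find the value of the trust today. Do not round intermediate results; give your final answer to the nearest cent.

€744216.08

D_1 = 16932.00000
D_2 = 21080.34000
D_3 = 26245.02330
D_4 = 32675.05401
D_5 = 40680.44224
Terminal value at year 5: TV = D_5×(1+g_2)/(r−g_2) = 42917.86656/0.042 = 1021853.96581
P_0 = D_1/(1+r)^1 + D_2/(1+r)^2 + D_3/(1+r)^3 + D_4/(1+r)^4 + D_5/(1+r)^5 + TV/(1+r)^5
    = 15434.82224 + 17517.18659 + 19880.48980 + 22562.63427 + 25606.63598 + 643214.30854 = 744216.07743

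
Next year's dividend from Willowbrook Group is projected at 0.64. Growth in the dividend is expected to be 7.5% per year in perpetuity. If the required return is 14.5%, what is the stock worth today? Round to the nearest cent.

Growing perpetuity: P = D₁ / (r − g) = 0.6400 / (0.145 − 0.075) = 9.14

9.14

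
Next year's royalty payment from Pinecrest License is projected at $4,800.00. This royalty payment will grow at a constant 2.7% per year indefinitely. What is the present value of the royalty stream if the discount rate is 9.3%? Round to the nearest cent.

Growing perpetuity: P = D₁ / (r − g) = $4,800.0000 / (0.093 − 0.027) = $72,727.27

$72727.27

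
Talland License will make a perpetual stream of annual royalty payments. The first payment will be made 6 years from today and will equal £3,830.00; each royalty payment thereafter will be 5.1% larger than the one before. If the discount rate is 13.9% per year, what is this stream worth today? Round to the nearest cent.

£22703.74

Value at end of year 5: C₁ / (r − g) = £3,830.00 / (0.139 − 0.051) = £43,522.7273
Discount to today: PV = £43,522.7273 / (1 + 0.139)^5 = £43,522.7273 / 1.916985 = £22,703.74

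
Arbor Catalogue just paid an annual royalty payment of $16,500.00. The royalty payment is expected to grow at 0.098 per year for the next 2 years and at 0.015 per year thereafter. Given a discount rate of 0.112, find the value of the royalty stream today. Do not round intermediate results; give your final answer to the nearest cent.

D_1 = 18117.00000
D_2 = 19892.46600
Terminal value at year 2: TV = D_2×(1+g_2)/(r−g_2) = 20190.85299/0.097 = 208153.12361
P_0 = D_1/(1+r)^1 + D_2/(1+r)^2 + TV/(1+r)^2
    = 16292.26619 + 16087.14773 + 168334.58705 = 200714.00096

$200714.00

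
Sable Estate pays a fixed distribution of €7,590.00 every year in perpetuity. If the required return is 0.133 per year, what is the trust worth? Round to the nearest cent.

Level perpetuity: PV = C / r = €7,590.00 / 0.133 = €57,067.67

€57067.67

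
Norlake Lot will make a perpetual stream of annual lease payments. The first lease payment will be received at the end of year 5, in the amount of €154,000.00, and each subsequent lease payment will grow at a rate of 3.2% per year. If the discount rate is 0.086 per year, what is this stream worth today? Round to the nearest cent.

Value at end of year 4: C₁ / (r − g) = €154,000.00 / (0.086 − 0.032) = €2,851,851.8519
Discount to today: PV = €2,851,851.8519 / (1 + 0.086)^4 = €2,851,851.8519 / 1.390975 = €2,050,253.96

€2050253.96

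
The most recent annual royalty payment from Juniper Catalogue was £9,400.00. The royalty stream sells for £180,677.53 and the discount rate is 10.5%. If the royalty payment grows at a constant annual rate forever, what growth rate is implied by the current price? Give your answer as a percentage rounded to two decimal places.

5.04%

P = D₀(1+g)/(r−g) ⇒ P(r−g) = D₀(1+g) ⇒ g(P+D₀) = P·r − D₀
g = (P·r − D₀)/(P + D₀) = (£180,677.53×0.105 − £9,400.00) / (£180,677.53 + £9,400.00) = 0.050354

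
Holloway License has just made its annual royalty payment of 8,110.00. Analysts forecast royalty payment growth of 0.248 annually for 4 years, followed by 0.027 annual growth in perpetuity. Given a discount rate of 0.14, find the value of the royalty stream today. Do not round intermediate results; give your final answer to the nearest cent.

D_1 = 10121.28000
D_2 = 12631.35744
D_3 = 15763.93409
D_4 = 19673.38974
Terminal value at year 4: TV = D_4×(1+g_2)/(r−g_2) = 20204.57126/0.113 = 178801.51559
P_0 = D_1/(1+r)^1 + D_2/(1+r)^2 + D_3/(1+r)^3 + D_4/(1+r)^4 + TV/(1+r)^4
    = 8878.31579 + 9719.41939 + 10640.20649 + 11648.22605 + 105864.85094 = 146751.01867

146751.02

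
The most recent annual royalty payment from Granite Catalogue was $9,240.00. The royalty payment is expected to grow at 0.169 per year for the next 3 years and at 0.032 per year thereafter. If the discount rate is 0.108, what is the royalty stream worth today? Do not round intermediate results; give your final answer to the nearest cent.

D_1 = 10801.56000
D_2 = 12627.02364
D_3 = 14760.99064
Terminal value at year 3: TV = D_3×(1+g_2)/(r−g_2) = 15233.34234/0.076 = 200438.71494
P_0 = D_1/(1+r)^1 + D_2/(1+r)^2 + D_3/(1+r)^3 + TV/(1+r)^3
    = 9748.70036 + 10285.40679 + 10851.66113 + 147354.13539 = 178239.90368

$178239.90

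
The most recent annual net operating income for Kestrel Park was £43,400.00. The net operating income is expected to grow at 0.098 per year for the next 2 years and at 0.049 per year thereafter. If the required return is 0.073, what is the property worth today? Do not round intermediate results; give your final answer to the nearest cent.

£2076222.83

D_1 = 47653.20000
D_2 = 52323.21360
Terminal value at year 2: TV = D_2×(1+g_2)/(r−g_2) = 54887.05107/0.024 = 2286960.46110
P_0 = D_1/(1+r)^1 + D_2/(1+r)^2 + TV/(1+r)^2
    = 44411.18360 + 45445.92692 + 1986365.72266 = 2076222.83318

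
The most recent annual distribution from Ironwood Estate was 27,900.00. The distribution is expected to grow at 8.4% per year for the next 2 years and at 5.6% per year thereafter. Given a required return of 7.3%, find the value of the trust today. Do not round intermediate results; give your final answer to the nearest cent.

1825459.33

D_1 = 30243.60000
D_2 = 32784.06240
Terminal value at year 2: TV = D_2×(1+g_2)/(r−g_2) = 34619.96989/0.017 = 2036468.81732
P_0 = D_1/(1+r)^1 + D_2/(1+r)^2 + TV/(1+r)^2
    = 28186.02050 + 28474.97318 + 1768798.33420 = 1825459.32789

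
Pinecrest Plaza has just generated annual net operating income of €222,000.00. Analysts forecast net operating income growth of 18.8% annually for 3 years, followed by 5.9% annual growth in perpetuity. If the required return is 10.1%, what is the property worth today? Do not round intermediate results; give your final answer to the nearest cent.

€7809039.54

D_1 = 263736.00000
D_2 = 313318.36800
D_3 = 372222.22118
Terminal value at year 3: TV = D_3×(1+g_2)/(r−g_2) = 394183.33223/0.042 = 9385317.43414
P_0 = D_1/(1+r)^1 + D_2/(1+r)^2 + D_3/(1+r)^3 + TV/(1+r)^3
    = 239542.23433 + 258470.63977 + 278894.75027 + 7032131.91751 = 7809039.54189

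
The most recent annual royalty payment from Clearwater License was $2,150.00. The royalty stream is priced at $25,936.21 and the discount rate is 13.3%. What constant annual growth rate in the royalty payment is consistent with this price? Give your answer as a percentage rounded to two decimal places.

4.63%

P = D₀(1+g)/(r−g) ⇒ P(r−g) = D₀(1+g) ⇒ g(P+D₀) = P·r − D₀
g = (P·r − D₀)/(P + D₀) = ($25,936.21×0.133 − $2,150.00) / ($25,936.21 + $2,150.00) = 0.046269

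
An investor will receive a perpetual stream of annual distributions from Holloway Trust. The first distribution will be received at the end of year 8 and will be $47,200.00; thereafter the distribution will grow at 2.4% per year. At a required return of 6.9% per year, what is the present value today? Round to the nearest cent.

Value at end of year 7: C₁ / (r − g) = $47,200.00 / (0.069 − 0.024) = $1,048,888.8889
Discount to today: PV = $1,048,888.8889 / (1 + 0.069)^7 = $1,048,888.8889 / 1.595306 = $657,484.54

$657484.54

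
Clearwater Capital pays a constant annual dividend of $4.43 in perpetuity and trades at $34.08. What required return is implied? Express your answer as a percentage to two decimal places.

P = C/r ⇒ r = C/P = $4.43/$34.08 = 0.129988

13.00%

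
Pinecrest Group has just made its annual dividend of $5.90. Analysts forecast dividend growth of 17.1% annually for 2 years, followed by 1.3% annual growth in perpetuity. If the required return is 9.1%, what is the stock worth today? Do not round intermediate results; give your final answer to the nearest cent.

D_1 = 6.90890
D_2 = 8.09032
Terminal value at year 2: TV = D_2×(1+g_2)/(r−g_2) = 8.19550/0.078 = 105.07046
P_0 = D_1/(1+r)^1 + D_2/(1+r)^2 + TV/(1+r)^2
    = 6.33263 + 6.79698 + 88.27366 = 101.40328

$101.40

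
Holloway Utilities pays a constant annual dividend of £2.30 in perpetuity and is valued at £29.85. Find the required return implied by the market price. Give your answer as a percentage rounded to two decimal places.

7.71%

P = C/r ⇒ r = C/P = £2.30/£29.85 = 0.077052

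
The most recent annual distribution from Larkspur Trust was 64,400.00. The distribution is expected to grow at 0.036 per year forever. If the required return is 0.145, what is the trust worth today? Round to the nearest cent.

D₁ = D₀ × (1 + g) = 64,400.00 × 1.036 = 66,718.4000
Growing perpetuity: P = D₁ / (r − g) = 66,718.4000 / (0.145 − 0.036) = 612,095.41

612095.41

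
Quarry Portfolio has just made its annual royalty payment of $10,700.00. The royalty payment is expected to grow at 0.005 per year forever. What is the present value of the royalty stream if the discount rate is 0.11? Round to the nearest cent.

D₁ = D₀ × (1 + g) = $10,700.00 × 1.005 = $10,753.5000
Growing perpetuity: P = D₁ / (r − g) = $10,753.5000 / (0.11 − 0.005) = $102,414.29

$102414.29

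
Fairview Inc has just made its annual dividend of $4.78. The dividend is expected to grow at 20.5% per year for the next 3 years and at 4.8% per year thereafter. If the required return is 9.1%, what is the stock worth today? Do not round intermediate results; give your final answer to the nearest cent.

$174.52

D_1 = 5.75990
D_2 = 6.94068
D_3 = 8.36352
Terminal value at year 3: TV = D_3×(1+g_2)/(r−g_2) = 8.76497/0.043 = 203.83646
P_0 = D_1/(1+r)^1 + D_2/(1+r)^2 + D_3/(1+r)^3 + TV/(1+r)^3
    = 5.27947 + 5.83113 + 6.44043 + 156.96673 = 174.51775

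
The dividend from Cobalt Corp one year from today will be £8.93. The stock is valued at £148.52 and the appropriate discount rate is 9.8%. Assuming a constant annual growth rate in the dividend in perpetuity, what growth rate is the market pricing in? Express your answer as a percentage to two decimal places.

P = D₁/(r−g) ⇒ g = r − D₁/P = 0.098 − £8.93/£148.52 = 0.037873

3.79%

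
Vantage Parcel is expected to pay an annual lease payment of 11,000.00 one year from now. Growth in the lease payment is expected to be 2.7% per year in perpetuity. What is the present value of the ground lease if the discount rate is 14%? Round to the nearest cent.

Growing perpetuity: P = D₁ / (r − g) = 11,000.0000 / (0.14 − 0.027) = 97,345.13

97345.13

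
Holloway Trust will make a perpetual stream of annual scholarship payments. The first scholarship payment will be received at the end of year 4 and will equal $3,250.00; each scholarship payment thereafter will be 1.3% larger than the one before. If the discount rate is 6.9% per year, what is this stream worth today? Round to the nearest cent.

$47507.50

Value at end of year 3: C₁ / (r − g) = $3,250.00 / (0.069 − 0.013) = $58,035.7143
Discount to today: PV = $58,035.7143 / (1 + 0.069)^3 = $58,035.7143 / 1.221612 = $47,507.50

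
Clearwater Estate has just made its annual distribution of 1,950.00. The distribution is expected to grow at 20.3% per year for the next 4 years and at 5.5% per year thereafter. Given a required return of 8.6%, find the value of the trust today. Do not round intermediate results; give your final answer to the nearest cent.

110063.33

D_1 = 2345.85000
D_2 = 2822.05755
D_3 = 3394.93523
D_4 = 4084.10708
Terminal value at year 4: TV = D_4×(1+g_2)/(r−g_2) = 4308.73297/0.031 = 138991.38628
P_0 = D_1/(1+r)^1 + D_2/(1+r)^2 + D_3/(1+r)^3 + D_4/(1+r)^4 + TV/(1+r)^4
    = 2160.08287 + 2392.79898 + 2650.58672 + 2936.14717 + 99923.71810 = 110063.33385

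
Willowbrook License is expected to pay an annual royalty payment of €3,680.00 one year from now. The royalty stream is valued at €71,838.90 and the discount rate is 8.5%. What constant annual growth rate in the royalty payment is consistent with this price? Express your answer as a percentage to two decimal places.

P = D₁/(r−g) ⇒ g = r − D₁/P = 0.085 − €3,680.00/€71,838.90 = 0.033774

3.38%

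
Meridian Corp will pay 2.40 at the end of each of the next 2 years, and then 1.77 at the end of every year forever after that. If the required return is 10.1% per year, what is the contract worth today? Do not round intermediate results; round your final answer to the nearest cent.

18.62

PV of 2-year annuity: 2.40 × [1 − (1+0.101)^−2] / 0.101 = 4.15971
Perpetuity value at year 2: 1.77 / 0.101 = 17.52475
PV of perpetuity: 17.52475 / (1+0.101)^2 = 14.45697
Total PV = 4.15971 + 14.45697 = 18.61668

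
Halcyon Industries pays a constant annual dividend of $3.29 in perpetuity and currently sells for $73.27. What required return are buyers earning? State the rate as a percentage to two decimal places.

P = C/r ⇒ r = C/P = $3.29/$73.27 = 0.044902

4.49%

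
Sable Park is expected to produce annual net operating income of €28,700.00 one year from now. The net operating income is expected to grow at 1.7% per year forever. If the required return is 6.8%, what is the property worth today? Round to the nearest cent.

€562745.10

Growing perpetuity: P = D₁ / (r − g) = €28,700.0000 / (0.068 − 0.017) = €562,745.10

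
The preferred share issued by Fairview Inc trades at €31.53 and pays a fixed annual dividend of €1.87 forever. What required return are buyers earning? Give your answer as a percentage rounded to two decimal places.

5.93%

P = C/r ⇒ r = C/P = €1.87/€31.53 = 0.059309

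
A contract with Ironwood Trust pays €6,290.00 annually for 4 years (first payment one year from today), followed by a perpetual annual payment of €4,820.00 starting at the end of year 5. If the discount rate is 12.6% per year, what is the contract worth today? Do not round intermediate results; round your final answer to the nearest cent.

PV of 4-year annuity: €6,290.00 × [1 − (1+0.126)^−4] / 0.126 = 18865.99212
Perpetuity value at year 4: €4,820.00 / 0.126 = 38253.96825
PV of perpetuity: 38253.96825 / (1+0.126)^4 = 23797.03948
Total PV = 18865.99212 + 23797.03948 = 42663.03159

€42663.03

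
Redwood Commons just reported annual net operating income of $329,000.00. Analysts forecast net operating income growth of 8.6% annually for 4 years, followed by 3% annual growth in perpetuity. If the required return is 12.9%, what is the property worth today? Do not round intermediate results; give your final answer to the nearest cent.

D_1 = 357294.00000
D_2 = 388021.28400
D_3 = 421391.11442
D_4 = 457630.75026
Terminal value at year 4: TV = D_4×(1+g_2)/(r−g_2) = 471359.67277/0.099 = 4761208.81588
P_0 = D_1/(1+r)^1 + D_2/(1+r)^2 + D_3/(1+r)^3 + D_4/(1+r)^4 + TV/(1+r)^4
    = 316469.44198 + 304416.13286 + 292821.89573 + 281669.24603 + 2930498.21625 = 4125874.93285

$4125874.93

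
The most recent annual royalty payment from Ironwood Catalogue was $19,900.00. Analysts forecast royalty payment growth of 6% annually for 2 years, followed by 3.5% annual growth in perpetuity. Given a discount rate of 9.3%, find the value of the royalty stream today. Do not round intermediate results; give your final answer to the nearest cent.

$372008.27

D_1 = 21094.00000
D_2 = 22359.64000
Terminal value at year 2: TV = D_2×(1+g_2)/(r−g_2) = 23142.22740/0.058 = 399003.92069
P_0 = D_1/(1+r)^1 + D_2/(1+r)^2 + TV/(1+r)^2
    = 19299.17658 + 18716.49330 + 333992.59589 = 372008.26577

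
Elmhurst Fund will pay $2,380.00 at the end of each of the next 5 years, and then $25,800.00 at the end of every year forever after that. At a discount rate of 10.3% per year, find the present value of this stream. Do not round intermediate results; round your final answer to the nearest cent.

PV of 5-year annuity: $2,380.00 × [1 − (1+0.103)^−5] / 0.103 = 8953.35084
Perpetuity value at year 5: $25,800.00 / 0.103 = 250485.43689
PV of perpetuity: 250485.43689 / (1+0.103)^5 = 153428.10429
Total PV = 8953.35084 + 153428.10429 = 162381.45512

$162381.46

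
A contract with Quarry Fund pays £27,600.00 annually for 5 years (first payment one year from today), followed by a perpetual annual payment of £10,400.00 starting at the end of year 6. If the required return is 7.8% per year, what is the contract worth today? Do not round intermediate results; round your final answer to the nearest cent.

£202371.48

PV of 5-year annuity: £27,600.00 × [1 − (1+0.078)^−5] / 0.078 = 110782.13454
Perpetuity value at year 5: £10,400.00 / 0.078 = 133333.33333
PV of perpetuity: 133333.33333 / (1+0.078)^5 = 91589.34061
Total PV = 110782.13454 + 91589.34061 = 202371.47515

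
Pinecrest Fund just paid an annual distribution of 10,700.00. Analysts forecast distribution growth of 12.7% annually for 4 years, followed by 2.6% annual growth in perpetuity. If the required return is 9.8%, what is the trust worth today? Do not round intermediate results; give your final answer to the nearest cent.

D_1 = 12058.90000
D_2 = 13590.38030
D_3 = 15316.35860
D_4 = 17261.53614
Terminal value at year 4: TV = D_4×(1+g_2)/(r−g_2) = 17710.33608/0.072 = 245976.89000
P_0 = D_1/(1+r)^1 + D_2/(1+r)^2 + D_3/(1+r)^3 + D_4/(1+r)^4 + TV/(1+r)^4
    = 10982.60474 + 11272.67353 + 11570.40352 + 11875.99706 + 169232.95811 = 214934.63696

214934.64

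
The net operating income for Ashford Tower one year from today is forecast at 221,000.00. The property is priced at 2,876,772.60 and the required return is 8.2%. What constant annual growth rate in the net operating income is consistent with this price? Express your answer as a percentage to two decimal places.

0.52%

P = D₁/(r−g) ⇒ g = r − D₁/P = 0.082 − 221,000.00/2,876,772.60 = 0.005178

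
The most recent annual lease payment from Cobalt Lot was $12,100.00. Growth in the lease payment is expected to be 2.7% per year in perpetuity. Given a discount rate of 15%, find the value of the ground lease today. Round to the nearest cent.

D₁ = D₀ × (1 + g) = $12,100.00 × 1.027 = $12,426.7000
Growing perpetuity: P = D₁ / (r − g) = $12,426.7000 / (0.15 − 0.027) = $101,030.08

$101030.08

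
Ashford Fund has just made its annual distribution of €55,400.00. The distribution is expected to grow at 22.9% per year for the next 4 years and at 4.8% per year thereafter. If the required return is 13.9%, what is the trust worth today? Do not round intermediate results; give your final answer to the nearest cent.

D_1 = 68086.60000
D_2 = 83678.43140
D_3 = 102840.79219
D_4 = 126391.33360
Terminal value at year 4: TV = D_4×(1+g_2)/(r−g_2) = 132458.11762/0.091 = 1455583.71006
P_0 = D_1/(1+r)^1 + D_2/(1+r)^2 + D_3/(1+r)^3 + D_4/(1+r)^4 + TV/(1+r)^4
    = 59777.52414 + 64500.94572 + 69597.59639 + 75096.96748 + 864852.98815 = 1133826.02189

€1133826.02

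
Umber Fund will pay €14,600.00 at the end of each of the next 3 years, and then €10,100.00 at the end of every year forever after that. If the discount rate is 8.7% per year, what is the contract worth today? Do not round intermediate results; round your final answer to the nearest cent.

€127543.96

PV of 3-year annuity: €14,600.00 × [1 − (1+0.087)^−3] / 0.087 = 37155.39485
Perpetuity value at year 3: €10,100.00 / 0.087 = 116091.95402
PV of perpetuity: 116091.95402 / (1+0.087)^3 = 90388.56443
Total PV = 37155.39485 + 90388.56443 = 127543.95929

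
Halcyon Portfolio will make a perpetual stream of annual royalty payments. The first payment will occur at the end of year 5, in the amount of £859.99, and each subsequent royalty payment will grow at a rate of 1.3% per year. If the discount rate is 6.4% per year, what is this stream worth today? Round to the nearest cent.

Value at end of year 4: C₁ / (r − g) = £859.99 / (0.064 − 0.013) = £16,862.5490
Discount to today: PV = £16,862.5490 / (1 + 0.064)^4 = £16,862.5490 / 1.281641 = £13,157.00

£13157.00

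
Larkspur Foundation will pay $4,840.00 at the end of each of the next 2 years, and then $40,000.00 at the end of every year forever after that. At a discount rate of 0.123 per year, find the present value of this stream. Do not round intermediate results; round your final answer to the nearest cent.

$266014.48

PV of 2-year annuity: $4,840.00 × [1 − (1+0.123)^−2] / 0.123 = 8147.71526
Perpetuity value at year 2: $40,000.00 / 0.123 = 325203.25203
PV of perpetuity: 325203.25203 / (1+0.123)^2 = 257866.76227
Total PV = 8147.71526 + 257866.76227 = 266014.47753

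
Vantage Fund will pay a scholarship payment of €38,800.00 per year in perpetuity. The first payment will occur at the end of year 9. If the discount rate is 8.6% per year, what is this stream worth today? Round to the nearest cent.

Value at end of year 8: C / r = €38,800.00 / 0.086 = €451,162.7907
Discount to today: PV = €451,162.7907 / (1 + 0.086)^8 = €451,162.7907 / 1.934811 = €233,181.81

€233181.81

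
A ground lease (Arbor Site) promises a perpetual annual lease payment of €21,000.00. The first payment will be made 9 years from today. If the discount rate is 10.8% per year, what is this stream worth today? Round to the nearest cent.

Value at end of year 8: C / r = €21,000.00 / 0.108 = €194,444.4444
Discount to today: PV = €194,444.4444 / (1 + 0.108)^8 = €194,444.4444 / 2.271528 = €85,600.73

€85600.73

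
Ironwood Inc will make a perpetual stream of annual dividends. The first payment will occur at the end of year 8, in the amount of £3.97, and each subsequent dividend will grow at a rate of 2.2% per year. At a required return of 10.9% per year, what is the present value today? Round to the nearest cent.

£22.12

Value at end of year 7: C₁ / (r − g) = £3.97 / (0.109 − 0.022) = £45.6322
Discount to today: PV = £45.6322 / (1 + 0.109)^7 = £45.6322 / 2.063103 = £22.12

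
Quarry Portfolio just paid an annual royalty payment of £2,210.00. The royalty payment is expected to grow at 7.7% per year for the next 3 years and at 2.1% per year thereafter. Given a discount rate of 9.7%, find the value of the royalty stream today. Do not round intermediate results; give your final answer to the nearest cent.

D_1 = 2380.17000
D_2 = 2563.44309
D_3 = 2760.82821
Terminal value at year 3: TV = D_3×(1+g_2)/(r−g_2) = 2818.80560/0.076 = 37089.54737
P_0 = D_1/(1+r)^1 + D_2/(1+r)^2 + D_3/(1+r)^3 + TV/(1+r)^3
    = 2169.70830 + 2130.15117 + 2091.31523 + 28095.16912 = 34486.34382

£34486.34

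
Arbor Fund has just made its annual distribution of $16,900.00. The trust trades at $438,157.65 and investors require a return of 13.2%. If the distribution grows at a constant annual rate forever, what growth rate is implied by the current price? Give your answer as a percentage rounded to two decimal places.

9.00%

P = D₀(1+g)/(r−g) ⇒ P(r−g) = D₀(1+g) ⇒ g(P+D₀) = P·r − D₀
g = (P·r − D₀)/(P + D₀) = ($438,157.65×0.132 − $16,900.00) / ($438,157.65 + $16,900.00) = 0.089960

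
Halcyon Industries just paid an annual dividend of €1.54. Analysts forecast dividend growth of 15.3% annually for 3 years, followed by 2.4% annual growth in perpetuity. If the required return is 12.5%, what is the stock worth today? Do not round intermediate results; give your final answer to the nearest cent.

D_1 = 1.77562
D_2 = 2.04729
D_3 = 2.36053
Terminal value at year 3: TV = D_3×(1+g_2)/(r−g_2) = 2.41718/0.101 = 23.93245
P_0 = D_1/(1+r)^1 + D_2/(1+r)^2 + D_3/(1+r)^3 + TV/(1+r)^3
    = 1.57833 + 1.61761 + 1.65787 + 16.80853 = 21.66234

€21.66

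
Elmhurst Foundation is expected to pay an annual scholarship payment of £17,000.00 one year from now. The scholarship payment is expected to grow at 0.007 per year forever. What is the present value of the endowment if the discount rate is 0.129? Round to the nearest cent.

Growing perpetuity: P = D₁ / (r − g) = £17,000.0000 / (0.129 − 0.007) = £139,344.26

£139344.26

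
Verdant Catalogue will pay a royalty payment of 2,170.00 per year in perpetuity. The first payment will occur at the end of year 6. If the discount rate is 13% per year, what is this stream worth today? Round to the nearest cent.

9059.92

Value at end of year 5: C / r = 2,170.00 / 0.13 = 16,692.3077
Discount to today: PV = 16,692.3077 / (1 + 0.13)^5 = 16,692.3077 / 1.842435 = 9,059.92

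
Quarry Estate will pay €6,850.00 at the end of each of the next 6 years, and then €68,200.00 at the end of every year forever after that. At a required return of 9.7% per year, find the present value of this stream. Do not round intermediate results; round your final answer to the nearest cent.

PV of 6-year annuity: €6,850.00 × [1 − (1+0.097)^−6] / 0.097 = 30097.65773
Perpetuity value at year 6: €68,200.00 / 0.097 = 703092.78351
PV of perpetuity: 703092.78351 / (1+0.097)^6 = 403434.35180
Total PV = 30097.65773 + 403434.35180 = 433532.00953

€433532.01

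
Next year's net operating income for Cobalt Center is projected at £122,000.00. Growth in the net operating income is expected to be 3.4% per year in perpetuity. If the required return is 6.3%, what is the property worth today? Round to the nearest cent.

£4206896.55

Growing perpetuity: P = D₁ / (r − g) = £122,000.0000 / (0.063 − 0.034) = £4,206,896.55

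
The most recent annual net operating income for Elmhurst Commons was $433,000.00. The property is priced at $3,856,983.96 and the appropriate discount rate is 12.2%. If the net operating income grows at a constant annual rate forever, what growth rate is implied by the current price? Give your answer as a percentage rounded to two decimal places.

P = D₀(1+g)/(r−g) ⇒ P(r−g) = D₀(1+g) ⇒ g(P+D₀) = P·r − D₀
g = (P·r − D₀)/(P + D₀) = ($3,856,983.96×0.122 − $433,000.00) / ($3,856,983.96 + $433,000.00) = 0.008753

0.88%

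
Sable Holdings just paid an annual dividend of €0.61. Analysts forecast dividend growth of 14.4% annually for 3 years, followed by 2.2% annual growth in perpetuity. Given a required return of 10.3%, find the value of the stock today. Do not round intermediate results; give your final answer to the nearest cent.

€10.56

D_1 = 0.69784
D_2 = 0.79833
D_3 = 0.91329
Terminal value at year 3: TV = D_3×(1+g_2)/(r−g_2) = 0.93338/0.081 = 11.52322
P_0 = D_1/(1+r)^1 + D_2/(1+r)^2 + D_3/(1+r)^3 + TV/(1+r)^3
    = 0.63267 + 0.65619 + 0.68058 + 8.58711 = 10.55656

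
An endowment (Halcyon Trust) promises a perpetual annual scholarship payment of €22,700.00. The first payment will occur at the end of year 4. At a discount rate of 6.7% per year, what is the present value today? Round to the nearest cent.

Value at end of year 3: C / r = €22,700.00 / 0.067 = €338,805.9701
Discount to today: PV = €338,805.9701 / (1 + 0.067)^3 = €338,805.9701 / 1.214768 = €278,905.96

€278905.96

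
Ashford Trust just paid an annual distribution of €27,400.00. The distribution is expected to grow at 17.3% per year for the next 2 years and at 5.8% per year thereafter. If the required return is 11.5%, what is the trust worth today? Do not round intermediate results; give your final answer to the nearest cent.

D_1 = 32140.20000
D_2 = 37700.45460
Terminal value at year 2: TV = D_2×(1+g_2)/(r−g_2) = 39887.08097/0.057 = 699773.35029
P_0 = D_1/(1+r)^1 + D_2/(1+r)^2 + TV/(1+r)^2
    = 28825.29148 + 30324.72368 + 562869.43256 = 622019.44772

€622019.45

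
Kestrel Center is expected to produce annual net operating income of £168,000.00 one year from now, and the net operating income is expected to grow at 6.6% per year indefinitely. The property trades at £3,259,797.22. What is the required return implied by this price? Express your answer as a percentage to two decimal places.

11.75%

P = D₁/(r − g) ⇒ r = D₁/P + g = £168,000.0000/£3,259,797.22 + 0.066 = 0.051537 + 0.066 = 0.117537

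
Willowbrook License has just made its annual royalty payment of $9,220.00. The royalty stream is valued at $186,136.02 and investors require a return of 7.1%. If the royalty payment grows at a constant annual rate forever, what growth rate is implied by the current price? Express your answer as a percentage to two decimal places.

P = D₀(1+g)/(r−g) ⇒ P(r−g) = D₀(1+g) ⇒ g(P+D₀) = P·r − D₀
g = (P·r − D₀)/(P + D₀) = ($186,136.02×0.071 − $9,220.00) / ($186,136.02 + $9,220.00) = 0.020453

2.05%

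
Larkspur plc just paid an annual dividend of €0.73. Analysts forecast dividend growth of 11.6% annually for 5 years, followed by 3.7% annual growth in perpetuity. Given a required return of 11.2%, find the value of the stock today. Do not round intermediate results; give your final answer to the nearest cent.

€13.97

D_1 = 0.81468
D_2 = 0.90918
D_3 = 1.01465
D_4 = 1.13235
D_5 = 1.26370
Terminal value at year 5: TV = D_5×(1+g_2)/(r−g_2) = 1.31046/0.075 = 17.47275
P_0 = D_1/(1+r)^1 + D_2/(1+r)^2 + D_3/(1+r)^3 + D_4/(1+r)^4 + D_5/(1+r)^5 + TV/(1+r)^5
    = 0.73263 + 0.73526 + 0.73791 + 0.74056 + 0.74322 + 10.27631 = 13.96589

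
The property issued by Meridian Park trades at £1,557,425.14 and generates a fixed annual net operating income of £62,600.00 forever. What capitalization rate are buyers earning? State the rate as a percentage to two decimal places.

4.02%

P = C/r ⇒ r = C/P = £62,600.00/£1,557,425.14 = 0.040195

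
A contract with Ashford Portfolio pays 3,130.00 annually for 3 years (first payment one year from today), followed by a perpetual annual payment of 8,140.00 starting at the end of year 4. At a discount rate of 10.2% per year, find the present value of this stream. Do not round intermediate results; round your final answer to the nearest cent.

PV of 3-year annuity: 3,130.00 × [1 − (1+0.102)^−3] / 0.102 = 7756.52121
Perpetuity value at year 3: 8,140.00 / 0.102 = 79803.92157
PV of perpetuity: 79803.92157 / (1+0.102)^3 = 59632.01018
Total PV = 7756.52121 + 59632.01018 = 67388.53139

67388.53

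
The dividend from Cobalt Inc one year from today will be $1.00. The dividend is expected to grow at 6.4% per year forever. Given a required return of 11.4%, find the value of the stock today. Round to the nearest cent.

Growing perpetuity: P = D₁ / (r − g) = $1.0000 / (0.114 − 0.064) = $20.00

$20.00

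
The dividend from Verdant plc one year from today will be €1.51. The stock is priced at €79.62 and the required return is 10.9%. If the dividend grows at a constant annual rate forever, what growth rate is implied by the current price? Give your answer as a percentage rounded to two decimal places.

9.00%

P = D₁/(r−g) ⇒ g = r − D₁/P = 0.109 − €1.51/€79.62 = 0.090035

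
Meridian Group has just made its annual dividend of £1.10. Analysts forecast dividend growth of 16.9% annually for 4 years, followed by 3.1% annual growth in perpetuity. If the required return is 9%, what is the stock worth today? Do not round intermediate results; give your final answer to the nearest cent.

£30.69

D_1 = 1.28590
D_2 = 1.50322
D_3 = 1.75726
D_4 = 2.05424
Terminal value at year 4: TV = D_4×(1+g_2)/(r−g_2) = 2.11792/0.059 = 35.89694
P_0 = D_1/(1+r)^1 + D_2/(1+r)^2 + D_3/(1+r)^3 + D_4/(1+r)^4 + TV/(1+r)^4
    = 1.17972 + 1.26523 + 1.35693 + 1.45527 + 25.43029 = 30.68745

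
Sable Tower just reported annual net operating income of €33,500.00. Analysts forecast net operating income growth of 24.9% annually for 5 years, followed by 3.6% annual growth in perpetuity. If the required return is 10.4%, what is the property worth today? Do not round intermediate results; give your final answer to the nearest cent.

D_1 = 41841.50000
D_2 = 52260.03350
D_3 = 65272.78184
D_4 = 81525.70452
D_5 = 101825.60495
Terminal value at year 5: TV = D_5×(1+g_2)/(r−g_2) = 105491.32672/0.068 = 1551343.04005
P_0 = D_1/(1+r)^1 + D_2/(1+r)^2 + D_3/(1+r)^3 + D_4/(1+r)^4 + D_5/(1+r)^5 + TV/(1+r)^5
    = 37899.90942 + 42877.70549 + 48509.28819 + 54880.52622 + 62088.56635 + 945937.56972 = 1192193.56540

€1192193.57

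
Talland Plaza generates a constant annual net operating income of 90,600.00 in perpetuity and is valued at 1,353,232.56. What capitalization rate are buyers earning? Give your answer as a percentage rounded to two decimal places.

6.70%

P = C/r ⇒ r = C/P = 90,600.00/1,353,232.56 = 0.066951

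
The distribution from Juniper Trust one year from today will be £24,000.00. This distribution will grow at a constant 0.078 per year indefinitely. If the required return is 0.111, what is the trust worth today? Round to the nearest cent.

£727272.73

Growing perpetuity: P = D₁ / (r − g) = £24,000.0000 / (0.111 − 0.078) = £727,272.73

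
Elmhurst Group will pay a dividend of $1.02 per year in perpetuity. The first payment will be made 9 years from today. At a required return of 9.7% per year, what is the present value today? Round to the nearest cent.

Value at end of year 8: C / r = $1.02 / 0.097 = $10.5155
Discount to today: PV = $10.5155 / (1 + 0.097)^8 = $10.5155 / 2.097264 = $5.01

$5.01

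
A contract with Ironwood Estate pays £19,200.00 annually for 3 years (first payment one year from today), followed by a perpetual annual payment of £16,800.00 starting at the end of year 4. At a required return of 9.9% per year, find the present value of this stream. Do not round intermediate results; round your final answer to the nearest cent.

£175675.94

PV of 3-year annuity: £19,200.00 × [1 − (1+0.099)^−3] / 0.099 = 47831.74353
Perpetuity value at year 3: £16,800.00 / 0.099 = 169696.96970
PV of perpetuity: 169696.96970 / (1+0.099)^3 = 127844.19411
Total PV = 47831.74353 + 127844.19411 = 175675.93764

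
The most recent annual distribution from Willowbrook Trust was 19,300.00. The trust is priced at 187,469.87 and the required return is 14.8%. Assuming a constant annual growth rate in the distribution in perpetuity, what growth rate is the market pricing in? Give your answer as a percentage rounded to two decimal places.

P = D₀(1+g)/(r−g) ⇒ P(r−g) = D₀(1+g) ⇒ g(P+D₀) = P·r − D₀
g = (P·r − D₀)/(P + D₀) = (187,469.87×0.148 − 19,300.00) / (187,469.87 + 19,300.00) = 0.040845

4.08%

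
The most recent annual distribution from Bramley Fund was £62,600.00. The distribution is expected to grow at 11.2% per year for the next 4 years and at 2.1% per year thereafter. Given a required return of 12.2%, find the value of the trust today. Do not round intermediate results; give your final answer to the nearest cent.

D_1 = 69611.20000
D_2 = 77407.65440
D_3 = 86077.31169
D_4 = 95717.97060
Terminal value at year 4: TV = D_4×(1+g_2)/(r−g_2) = 97728.04799/0.101 = 967604.43550
P_0 = D_1/(1+r)^1 + D_2/(1+r)^2 + D_3/(1+r)^3 + D_4/(1+r)^4 + TV/(1+r)^4
    = 62042.06774 + 61489.10813 + 60941.07686 + 60397.93001 + 610557.29249 = 855427.47523

£855427.48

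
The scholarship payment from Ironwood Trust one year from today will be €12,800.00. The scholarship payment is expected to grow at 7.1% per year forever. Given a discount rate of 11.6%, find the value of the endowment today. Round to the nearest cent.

Growing perpetuity: P = D₁ / (r − g) = €12,800.0000 / (0.116 − 0.071) = €284,444.44

€284444.44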